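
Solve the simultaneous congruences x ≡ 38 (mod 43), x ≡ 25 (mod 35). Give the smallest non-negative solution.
x ≡ 1285 (mod 1505); the representative in [0, 1505) is 1285

The moduli 43, 35 are pairwise coprime, so by the CRT there is a unique solution mod 43·35 = 1505.
Solve by successive substitution. Start with x ≡ 38 (mod 43).
  Combine with x ≡ 25 (mod 35): write x = 38 + 43·t and require 38 + 43·t ≡ 25 (mod 35), i.e. 43·t ≡ 25 − 38 ≡ 22 (mod 35). Since 43^(−1) ≡ 22 (mod 35) (43 ≡ 8 (mod 35)), t ≡ 22·22 ≡ 29 (mod 35). So x ≡ 38 + 43·29 = 1285 (mod 1505).
Unique solution in [0, 1505): x = 1285.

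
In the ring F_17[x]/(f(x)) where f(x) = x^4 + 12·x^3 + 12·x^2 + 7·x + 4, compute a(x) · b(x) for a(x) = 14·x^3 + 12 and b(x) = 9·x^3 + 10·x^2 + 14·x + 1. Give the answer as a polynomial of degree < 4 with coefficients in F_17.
Multiply as integer polynomials: a · b = 126·x^6 + 140·x^5 + 196·x^4 + 122·x^3 + 120·x^2 + 168·x + 12. Reducing coefficients mod 17: a · b ≡ 7·x^6 + 4·x^5 + 9·x^4 + 3·x^3 + x^2 + 15·x + 12. Now divide by f(x) = x^4 + 12·x^3 + 12·x^2 + 7·x + 4 in F_17[x], eliminating the leading term at each step:
  leading term 7·x^6: subtract (7·x^2)·f(x) = 7·x^6 + 16·x^5 + 16·x^4 + 15·x^3 + 11·x^2, leaving 5·x^5 + 10·x^4 + 5·x^3 + 7·x^2 + 15·x + 12 (coefficients mod 17)
  leading term 5·x^5: subtract (5·x)·f(x) = 5·x^5 + 9·x^4 + 9·x^3 + x^2 + 3·x, leaving x^4 + 13·x^3 + 6·x^2 + 12·x + 12 (coefficients mod 17)
  leading term x^4: subtract (1)·f(x) = x^4 + 12·x^3 + 12·x^2 + 7·x + 4, leaving x^3 + 11·x^2 + 5·x + 8 (coefficients mod 17)
The degree is now < 4, so this is the remainder. Hence a · b ≡ x^3 + 11·x^2 + 5·x + 8 in F_17[x]/(f).

Final answer: a · b ≡ x^3 + 11·x^2 + 5·x + 8 (mod f(x))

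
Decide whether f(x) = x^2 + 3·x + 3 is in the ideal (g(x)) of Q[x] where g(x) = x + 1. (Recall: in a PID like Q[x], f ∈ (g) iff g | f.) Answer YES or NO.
In Q[x] the ideal (g) consists of all multiples of g, so f ∈ (g) iff g | f, i.e. iff the remainder of f on division by g is 0. Divide f by g (g is monic, so eliminate the leading term of the running remainder at each step):
  leading term x^2: subtract (x)·g(x) = x^2 + x, leaving 2·x + 3
  leading term 2·x: subtract (2)·g(x) = 2·x + 2, leaving 1
The remainder r(x) = 1 ≠ 0 (and deg r < deg g), so g ∤ f, i.e. f ∉ (g).

Final answer: NO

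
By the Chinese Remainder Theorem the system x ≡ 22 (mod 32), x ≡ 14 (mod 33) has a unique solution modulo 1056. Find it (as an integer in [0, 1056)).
x ≡ 278 (mod 1056); the representative in [0, 1056) is 278

The moduli 32, 33 are pairwise coprime, so by the CRT there is a unique solution mod 32·33 = 1056.
Solve by successive substitution. Start with x ≡ 22 (mod 32).
  Combine with x ≡ 14 (mod 33): write x = 22 + 32·t and require 22 + 32·t ≡ 14 (mod 33), i.e. 32·t ≡ 14 − 22 ≡ 25 (mod 33). Since 32^(−1) ≡ 32 (mod 33), t ≡ 32·25 ≡ 8 (mod 33). So x ≡ 22 + 32·8 = 278 (mod 1056).
Unique solution in [0, 1056): x = 278.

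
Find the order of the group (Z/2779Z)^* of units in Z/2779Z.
|(Z/2779Z)^*| = 2376

(Z/2779Z)^* consists of the classes a with gcd(a, 2779) = 1, so its order is φ(2779). φ is multiplicative, with φ(p^e) = p^e − p^(e−1). Factorise 2779 = 7 · 397. Then
  φ(2779) = (7 − 1) · (397 − 1) = 6 · 396 = 2376.
Thus |(Z/2779Z)^*| = 2376.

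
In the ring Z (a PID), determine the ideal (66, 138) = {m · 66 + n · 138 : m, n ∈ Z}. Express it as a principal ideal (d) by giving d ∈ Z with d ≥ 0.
In the PID Z, (a, b) is generated by gcd(a, b). Compute gcd(138, 66) with the extended Euclidean algorithm, tracking rows (r, s, t) with s·138 + t·66 = r:
  row A: (138, 1, 0)   [1·138 + 0·66 = 138]
  row B: (66, 0, 1)   [0·138 + 1·66 = 66]
  138 = 2·66 + 6   → row C = row A − 2·row B = (6, 1, −2)   [check: 1·138 − 2·66 = 6]
  66 = 11·6 + 0   → remainder 0, stop. gcd = 6 (last nonzero row C).
So gcd(66, 138) = 6, with Bézout identity 1·138 − 2·66 = 6. Containment (⊇): the Bézout identity exhibits 6 as an element of (66, 138), giving (6) ⊆ (66, 138). Containment (⊆): since 6 | 66 and 6 | 138 (66 = 6·11, 138 = 6·23), every Z-linear combination of 66 and 138 is divisible by 6, so (66, 138) ⊆ (6). Therefore (66, 138) = (6), d = 6.

Final answer: (66, 138) = (6); d = 6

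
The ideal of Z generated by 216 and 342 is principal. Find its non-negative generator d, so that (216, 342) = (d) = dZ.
In the PID Z, (a, b) is generated by gcd(a, b). Compute gcd(342, 216) with the extended Euclidean algorithm, tracking rows (r, s, t) with s·342 + t·216 = r:
  row A: (342, 1, 0)   [1·342 + 0·216 = 342]
  row B: (216, 0, 1)   [0·342 + 1·216 = 216]
  342 = 1·216 + 126   → row C = row A − 1·row B = (126, 1, −1)   [check: 1·342 − 1·216 = 126]
  216 = 1·126 + 90   → row D = row B − 1·row C = (90, −1, 2)   [check: −1·342 + 2·216 = 90]
  126 = 1·90 + 36   → row E = row C − 1·row D = (36, 2, −3)   [check: 2·342 − 3·216 = 36]
  90 = 2·36 + 18   → row F = row D − 2·row E = (18, −5, 8)   [check: −5·342 + 8·216 = 18]
  36 = 2·18 + 0   → remainder 0, stop. gcd = 18 (last nonzero row F).
So gcd(216, 342) = 18, with Bézout identity −5·342 + 8·216 = 18. Containment (⊇): the Bézout identity exhibits 18 as an element of (216, 342), giving (18) ⊆ (216, 342). Containment (⊆): since 18 | 216 and 18 | 342 (216 = 18·12, 342 = 18·19), every Z-linear combination of 216 and 342 is divisible by 18, so (216, 342) ⊆ (18). Therefore (216, 342) = (18), d = 18.

Final answer: (216, 342) = (18); d = 18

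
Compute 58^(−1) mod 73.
Apply the extended Euclidean algorithm to (73, 58), tracking rows (r, s, t) with s·73 + t·58 = r. Each division r_prev = q·r_cur + r_new produces the new row as (previous row) − q·(current row):
  row A: (73, 1, 0)   [1·73 + 0·58 = 73]
  row B: (58, 0, 1)   [0·73 + 1·58 = 58]
  73 = 1·58 + 15   → row C = row A − 1·row B = (15, 1, −1)   [check: 1·73 − 1·58 = 15]
  58 = 3·15 + 13   → row D = row B − 3·row C = (13, −3, 4)   [check: −3·73 + 4·58 = 13]
  15 = 1·13 + 2   → row E = row C − 1·row D = (2, 4, −5)   [check: 4·73 − 5·58 = 2]
  13 = 6·2 + 1   → row F = row D − 6·row E = (1, −27, 34)   [check: −27·73 + 34·58 = 1]
  2 = 2·1 + 0   → remainder 0, stop. gcd = 1 (last nonzero row F).
The gcd is 1, so 58 is invertible mod 73. The last nonzero row gives −27·73 + 34·58 = 1, so t = 34. So 58^(−1) ≡ 34 (mod 73). Verify: 58 · 34 = 1972 ≡ 1 (mod 73). ✓

Final answer: 58^(−1) ≡ 34 (mod 73)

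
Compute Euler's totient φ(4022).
φ(4022) = 2010

φ is multiplicative, with φ(p^e) = p^e − p^(e−1). Factorise 4022 = 2 · 2011. Then
  φ(4022) = (2 − 1) · (2011 − 1) = 1 · 2010 = 2010.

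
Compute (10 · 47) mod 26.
Reduce the factors first: 47 ≡ 21 (mod 26), so 10 · 47 ≡ 10 · 21 (mod 26). 10 · 21 = 210. Dividing by 26: 210 = 8·26 + 2. So (10 · 47) mod 26 = 2.

Final answer: 2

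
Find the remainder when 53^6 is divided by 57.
49

Use repeated squaring. Binary(6) = 110. Walk through the bits of the exponent 6 left-to-right: at each bit after the leading one, square the running value, then multiply by 53 if the bit is 1 (always reducing mod 57):
  bit 1 = 1 (leading): start with 53.
  bit 2 = 1: square 53^2 = 2809 ≡ 16; bit is 1, so multiply 16·53 = 848 ≡ 50 (mod 57).
  bit 3 = 0: square 50^2 = 2500 ≡ 49 (mod 57).
Final value: 53^6 ≡ 49 (mod 57).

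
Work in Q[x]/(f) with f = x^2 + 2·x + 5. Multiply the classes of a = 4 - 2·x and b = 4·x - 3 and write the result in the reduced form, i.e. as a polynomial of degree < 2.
a · b ≡ 38·x + 28 (mod f(x))

First multiply in Q[x] without reducing: a · b = -8·x^2 + 22·x - 12. Now divide by f(x) = x^2 + 2·x + 5, eliminating the leading term at each step:
  leading term -8·x^2: subtract (-8)·f(x) = -8·x^2 - 16·x - 40, leaving 38·x + 28
The degree is now < 2, so this is the remainder. Hence a · b ≡ 38·x + 28 in Q[x]/(f).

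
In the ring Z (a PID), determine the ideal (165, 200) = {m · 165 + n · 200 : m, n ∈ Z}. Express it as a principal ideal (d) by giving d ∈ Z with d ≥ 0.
(165, 200) = (5); d = 5

In the PID Z, (a, b) is generated by gcd(a, b). Compute gcd(200, 165) with the extended Euclidean algorithm, tracking rows (r, s, t) with s·200 + t·165 = r:
  row A: (200, 1, 0)   [1·200 + 0·165 = 200]
  row B: (165, 0, 1)   [0·200 + 1·165 = 165]
  200 = 1·165 + 35   → row C = row A − 1·row B = (35, 1, −1)   [check: 1·200 − 1·165 = 35]
  165 = 4·35 + 25   → row D = row B − 4·row C = (25, −4, 5)   [check: −4·200 + 5·165 = 25]
  35 = 1·25 + 10   → row E = row C − 1·row D = (10, 5, −6)   [check: 5·200 − 6·165 = 10]
  25 = 2·10 + 5   → row F = row D − 2·row E = (5, −14, 17)   [check: −14·200 + 17·165 = 5]
  10 = 2·5 + 0   → remainder 0, stop. gcd = 5 (last nonzero row F).
So gcd(165, 200) = 5, with Bézout identity −14·200 + 17·165 = 5. Containment (⊇): the Bézout identity exhibits 5 as an element of (165, 200), giving (5) ⊆ (165, 200). Containment (⊆): since 5 | 165 and 5 | 200 (165 = 5·33, 200 = 5·40), every Z-linear combination of 165 and 200 is divisible by 5, so (165, 200) ⊆ (5). Therefore (165, 200) = (5), d = 5.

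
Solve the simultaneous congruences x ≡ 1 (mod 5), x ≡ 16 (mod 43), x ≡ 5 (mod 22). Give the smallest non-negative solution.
The moduli 5, 43, 22 are pairwise coprime, so by the CRT there is a unique solution mod 5·43·22 = 4730.
Solve by successive substitution. Start with x ≡ 1 (mod 5).
  Combine with x ≡ 16 (mod 43): write x = 1 + 5·t and require 1 + 5·t ≡ 16 (mod 43), i.e. 5·t ≡ 16 − 1 ≡ 15 (mod 43). Since 5^(−1) ≡ 26 (mod 43), t ≡ 26·15 ≡ 3 (mod 43). So x ≡ 1 + 5·3 = 16 (mod 215).
  Combine with x ≡ 5 (mod 22): write x = 16 + 215·t and require 16 + 215·t ≡ 5 (mod 22), i.e. 215·t ≡ 5 − 16 ≡ 11 (mod 22). Since 215^(−1) ≡ 13 (mod 22) (215 ≡ 17 (mod 22)), t ≡ 13·11 ≡ 11 (mod 22). So x ≡ 16 + 215·11 = 2381 (mod 4730).
Unique solution in [0, 4730): x = 2381.

Final answer: x ≡ 2381 (mod 4730); the representative in [0, 4730) is 2381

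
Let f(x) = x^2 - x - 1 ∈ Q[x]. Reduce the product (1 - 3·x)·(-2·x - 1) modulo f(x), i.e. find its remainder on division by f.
First multiply in Q[x] without reducing: a · b = 6·x^2 + x - 1. Now divide by f(x) = x^2 - x - 1, eliminating the leading term at each step:
  leading term 6·x^2: subtract (6)·f(x) = 6·x^2 - 6·x - 6, leaving 7·x + 5
The degree is now < 2, so this is the remainder. Hence a · b ≡ 7·x + 5 in Q[x]/(f).

Final answer: a · b ≡ 7·x + 5 (mod f(x))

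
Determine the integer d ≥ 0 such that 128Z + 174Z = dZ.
(128, 174) = (2); d = 2

In the PID Z, (a, b) is generated by gcd(a, b). Compute gcd(174, 128) with the extended Euclidean algorithm, tracking rows (r, s, t) with s·174 + t·128 = r:
  row A: (174, 1, 0)   [1·174 + 0·128 = 174]
  row B: (128, 0, 1)   [0·174 + 1·128 = 128]
  174 = 1·128 + 46   → row C = row A − 1·row B = (46, 1, −1)   [check: 1·174 − 1·128 = 46]
  128 = 2·46 + 36   → row D = row B − 2·row C = (36, −2, 3)   [check: −2·174 + 3·128 = 36]
  46 = 1·36 + 10   → row E = row C − 1·row D = (10, 3, −4)   [check: 3·174 − 4·128 = 10]
  36 = 3·10 + 6   → row F = row D − 3·row E = (6, −11, 15)   [check: −11·174 + 15·128 = 6]
  10 = 1·6 + 4   → row G = row E − 1·row F = (4, 14, −19)   [check: 14·174 − 19·128 = 4]
  6 = 1·4 + 2   → row H = row F − 1·row G = (2, −25, 34)   [check: −25·174 + 34·128 = 2]
  4 = 2·2 + 0   → remainder 0, stop. gcd = 2 (last nonzero row H).
So gcd(128, 174) = 2, with Bézout identity −25·174 + 34·128 = 2. Containment (⊇): the Bézout identity exhibits 2 as an element of (128, 174), giving (2) ⊆ (128, 174). Containment (⊆): since 2 | 128 and 2 | 174 (128 = 2·64, 174 = 2·87), every Z-linear combination of 128 and 174 is divisible by 2, so (128, 174) ⊆ (2). Therefore (128, 174) = (2), d = 2.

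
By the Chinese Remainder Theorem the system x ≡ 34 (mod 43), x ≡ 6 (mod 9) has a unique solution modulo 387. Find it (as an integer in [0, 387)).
The moduli 43, 9 are pairwise coprime, so by the CRT there is a unique solution mod 43·9 = 387.
Solve by successive substitution. Start with x ≡ 34 (mod 43).
  Combine with x ≡ 6 (mod 9): write x = 34 + 43·t and require 34 + 43·t ≡ 6 (mod 9), i.e. 43·t ≡ 6 − 34 ≡ 8 (mod 9). Since 43^(−1) ≡ 4 (mod 9) (43 ≡ 7 (mod 9)), t ≡ 4·8 ≡ 5 (mod 9). So x ≡ 34 + 43·5 = 249 (mod 387).
Unique solution in [0, 387): x = 249.

Final answer: x ≡ 249 (mod 387); the representative in [0, 387) is 249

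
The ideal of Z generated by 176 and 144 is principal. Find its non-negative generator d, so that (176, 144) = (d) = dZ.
In the PID Z, (a, b) is generated by gcd(a, b). Compute gcd(176, 144) with the extended Euclidean algorithm, tracking rows (r, s, t) with s·176 + t·144 = r:
  row A: (176, 1, 0)   [1·176 + 0·144 = 176]
  row B: (144, 0, 1)   [0·176 + 1·144 = 144]
  176 = 1·144 + 32   → row C = row A − 1·row B = (32, 1, −1)   [check: 1·176 − 1·144 = 32]
  144 = 4·32 + 16   → row D = row B − 4·row C = (16, −4, 5)   [check: −4·176 + 5·144 = 16]
  32 = 2·16 + 0   → remainder 0, stop. gcd = 16 (last nonzero row D).
So gcd(176, 144) = 16, with Bézout identity −4·176 + 5·144 = 16. Containment (⊇): the Bézout identity exhibits 16 as an element of (176, 144), giving (16) ⊆ (176, 144). Containment (⊆): since 16 | 176 and 16 | 144 (176 = 16·11, 144 = 16·9), every Z-linear combination of 176 and 144 is divisible by 16, so (176, 144) ⊆ (16). Therefore (176, 144) = (16), d = 16.

Final answer: (176, 144) = (16); d = 16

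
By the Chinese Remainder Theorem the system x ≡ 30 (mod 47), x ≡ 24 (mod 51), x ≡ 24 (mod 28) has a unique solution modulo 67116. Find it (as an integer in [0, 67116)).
x ≡ 22872 (mod 67116); the representative in [0, 67116) is 22872

The moduli 47, 51, 28 are pairwise coprime, so by the CRT there is a unique solution mod 47·51·28 = 67116.
Solve by successive substitution. Start with x ≡ 30 (mod 47).
  Combine with x ≡ 24 (mod 51): write x = 30 + 47·t and require 30 + 47·t ≡ 24 (mod 51), i.e. 47·t ≡ 24 − 30 ≡ 45 (mod 51). Since 47^(−1) ≡ 38 (mod 51), t ≡ 38·45 ≡ 27 (mod 51). So x ≡ 30 + 47·27 = 1299 (mod 2397).
  Combine with x ≡ 24 (mod 28): write x = 1299 + 2397·t and require 1299 + 2397·t ≡ 24 (mod 28), i.e. 2397·t ≡ 24 − 1299 ≡ 13 (mod 28). Since 2397^(−1) ≡ 5 (mod 28) (2397 ≡ 17 (mod 28)), t ≡ 5·13 ≡ 9 (mod 28). So x ≡ 1299 + 2397·9 = 22872 (mod 67116).
Unique solution in [0, 67116): x = 22872.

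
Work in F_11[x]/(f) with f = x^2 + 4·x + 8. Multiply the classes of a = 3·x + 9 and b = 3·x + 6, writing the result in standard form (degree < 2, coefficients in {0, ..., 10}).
Multiply as integer polynomials: a · b = 9·x^2 + 45·x + 54. Reducing coefficients mod 11: a · b ≡ 9·x^2 + x + 10. Now divide by f(x) = x^2 + 4·x + 8 in F_11[x], eliminating the leading term at each step:
  leading term 9·x^2: subtract (9)·f(x) = 9·x^2 + 3·x + 6, leaving 9·x + 4 (coefficients mod 11)
The degree is now < 2, so this is the remainder. Hence a · b ≡ 9·x + 4 in F_11[x]/(f).

Final answer: a · b ≡ 9·x + 4 (mod f(x))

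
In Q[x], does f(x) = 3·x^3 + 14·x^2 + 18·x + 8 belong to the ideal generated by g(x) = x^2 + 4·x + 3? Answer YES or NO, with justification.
In Q[x] the ideal (g) consists of all multiples of g, so f ∈ (g) iff g | f, i.e. iff the remainder of f on division by g is 0. Divide f by g (g is monic, so eliminate the leading term of the running remainder at each step):
  leading term 3·x^3: subtract (3·x)·g(x) = 3·x^3 + 12·x^2 + 9·x, leaving 2·x^2 + 9·x + 8
  leading term 2·x^2: subtract (2)·g(x) = 2·x^2 + 8·x + 6, leaving x + 2
The remainder r(x) = x + 2 ≠ 0 (and deg r < deg g), so g ∤ f, i.e. f ∉ (g).

Final answer: NO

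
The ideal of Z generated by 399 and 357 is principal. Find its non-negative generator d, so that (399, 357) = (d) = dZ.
In the PID Z, (a, b) is generated by gcd(a, b). Compute gcd(399, 357) with the extended Euclidean algorithm, tracking rows (r, s, t) with s·399 + t·357 = r:
  row A: (399, 1, 0)   [1·399 + 0·357 = 399]
  row B: (357, 0, 1)   [0·399 + 1·357 = 357]
  399 = 1·357 + 42   → row C = row A − 1·row B = (42, 1, −1)   [check: 1·399 − 1·357 = 42]
  357 = 8·42 + 21   → row D = row B − 8·row C = (21, −8, 9)   [check: −8·399 + 9·357 = 21]
  42 = 2·21 + 0   → remainder 0, stop. gcd = 21 (last nonzero row D).
So gcd(399, 357) = 21, with Bézout identity −8·399 + 9·357 = 21. Containment (⊇): the Bézout identity exhibits 21 as an element of (399, 357), giving (21) ⊆ (399, 357). Containment (⊆): since 21 | 399 and 21 | 357 (399 = 21·19, 357 = 21·17), every Z-linear combination of 399 and 357 is divisible by 21, so (399, 357) ⊆ (21). Therefore (399, 357) = (21), d = 21.

Final answer: (399, 357) = (21); d = 21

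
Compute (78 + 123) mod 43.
Reduce the summands first: 78 ≡ 35, 123 ≡ 37 (mod 43), so 78 + 123 ≡ 35 + 37 (mod 43). 35 + 37 = 72; 72 = 1·43 + 29, so (78 + 123) mod 43 = 29.

Final answer: 29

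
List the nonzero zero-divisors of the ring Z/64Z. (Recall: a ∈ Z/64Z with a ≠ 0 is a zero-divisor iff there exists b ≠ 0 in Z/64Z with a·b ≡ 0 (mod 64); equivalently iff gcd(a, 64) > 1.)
An element a ∈ Z/64Z (with a ≠ 0) is a zero-divisor iff gcd(a, 64) > 1 (because a is a unit precisely when gcd(a, n) = 1, and in Z/nZ every nonzero, non-unit element is a zero-divisor). Scan a = 1, ..., 63 and keep those with gcd(a, 64) > 1:
  gcd(2, 64) = 2, gcd(4, 64) = 4, gcd(6, 64) = 2, gcd(8, 64) = 8, gcd(10, 64) = 2, gcd(12, 64) = 4, gcd(14, 64) = 2, gcd(16, 64) = 16, gcd(18, 64) = 2, gcd(20, 64) = 4, gcd(22, 64) = 2, gcd(24, 64) = 8, gcd(26, 64) = 2, gcd(28, 64) = 4, gcd(30, 64) = 2, gcd(32, 64) = 32, gcd(34, 64) = 2, gcd(36, 64) = 4, gcd(38, 64) = 2, gcd(40, 64) = 8, gcd(42, 64) = 2, gcd(44, 64) = 4, gcd(46, 64) = 2, gcd(48, 64) = 16, gcd(50, 64) = 2, gcd(52, 64) = 4, gcd(54, 64) = 2, gcd(56, 64) = 8, gcd(58, 64) = 2, gcd(60, 64) = 4, gcd(62, 64) = 2.
All other a ∈ {1, ..., 63} have gcd(a, 64) = 1 and are units. So the nonzero zero-divisors are exactly the 31 values of a appearing in this scan.

Final answer: nonzero zero-divisors of Z/64Z = {2, 4, 6, 8, 10, 12, 14, 16, 18, 20, 22, 24, 26, 28, 30, 32, 34, 36, 38, 40, 42, 44, 46, 48, 50, 52, 54, 56, 58, 60, 62}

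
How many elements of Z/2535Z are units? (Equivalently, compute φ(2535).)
An element a ∈ Z/2535Z is a unit iff gcd(a, 2535) = 1, so the number of units is φ(2535). φ is multiplicative, with φ(p^e) = p^e − p^(e−1). Factorise 2535 = 3 · 5 · 13^2. Then
  φ(2535) = (3 − 1) · (5 − 1) · (13^2 − 13^1) = 2 · 4 · 156 = 1248.

Final answer: Z/2535Z has φ(2535) = 1248 units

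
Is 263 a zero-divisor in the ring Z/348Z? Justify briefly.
NO

gcd(263, 348) = 1, so 263 is a unit in Z/348Z (it has a multiplicative inverse). A unit cannot be a zero-divisor: if 263·b ≡ 0 then multiplying both sides by 263^(−1) gives b ≡ 0. So 263 is not a zero-divisor.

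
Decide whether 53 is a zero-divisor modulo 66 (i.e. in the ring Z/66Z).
NO

gcd(53, 66) = 1, so 53 is a unit in Z/66Z (it has a multiplicative inverse). A unit cannot be a zero-divisor: if 53·b ≡ 0 then multiplying both sides by 53^(−1) gives b ≡ 0. So 53 is not a zero-divisor.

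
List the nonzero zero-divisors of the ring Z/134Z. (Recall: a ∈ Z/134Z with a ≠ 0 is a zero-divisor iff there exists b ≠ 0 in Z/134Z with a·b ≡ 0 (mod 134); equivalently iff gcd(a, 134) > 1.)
nonzero zero-divisors of Z/134Z = {2, 4, 6, 8, 10, 12, 14, 16, 18, 20, 22, 24, 26, 28, 30, 32, 34, 36, 38, 40, 42, 44, 46, 48, 50, 52, 54, 56, 58, 60, 62, 64, 66, 67, 68, 70, 72, 74, 76, 78, 80, 82, 84, 86, 88, 90, 92, 94, 96, 98, 100, 102, 104, 106, 108, 110, 112, 114, 116, 118, 120, 122, 124, 126, 128, 130, 132}

An element a ∈ Z/134Z (with a ≠ 0) is a zero-divisor iff gcd(a, 134) > 1 (because a is a unit precisely when gcd(a, n) = 1, and in Z/nZ every nonzero, non-unit element is a zero-divisor). Scan a = 1, ..., 133 and keep those with gcd(a, 134) > 1:
  gcd(2, 134) = 2, gcd(4, 134) = 2, gcd(6, 134) = 2, gcd(8, 134) = 2, gcd(10, 134) = 2, gcd(12, 134) = 2, gcd(14, 134) = 2, gcd(16, 134) = 2, gcd(18, 134) = 2, gcd(20, 134) = 2, gcd(22, 134) = 2, gcd(24, 134) = 2, gcd(26, 134) = 2, gcd(28, 134) = 2, gcd(30, 134) = 2, gcd(32, 134) = 2, gcd(34, 134) = 2, gcd(36, 134) = 2, gcd(38, 134) = 2, gcd(40, 134) = 2, gcd(42, 134) = 2, gcd(44, 134) = 2, gcd(46, 134) = 2, gcd(48, 134) = 2, gcd(50, 134) = 2, gcd(52, 134) = 2, gcd(54, 134) = 2, gcd(56, 134) = 2, gcd(58, 134) = 2, gcd(60, 134) = 2, gcd(62, 134) = 2, gcd(64, 134) = 2, gcd(66, 134) = 2, gcd(67, 134) = 67, gcd(68, 134) = 2, gcd(70, 134) = 2, gcd(72, 134) = 2, gcd(74, 134) = 2, gcd(76, 134) = 2, gcd(78, 134) = 2, gcd(80, 134) = 2, gcd(82, 134) = 2, gcd(84, 134) = 2, gcd(86, 134) = 2, gcd(88, 134) = 2, gcd(90, 134) = 2, gcd(92, 134) = 2, gcd(94, 134) = 2, gcd(96, 134) = 2, gcd(98, 134) = 2, gcd(100, 134) = 2, gcd(102, 134) = 2, gcd(104, 134) = 2, gcd(106, 134) = 2, gcd(108, 134) = 2, gcd(110, 134) = 2, gcd(112, 134) = 2, gcd(114, 134) = 2, gcd(116, 134) = 2, gcd(118, 134) = 2, gcd(120, 134) = 2, gcd(122, 134) = 2, gcd(124, 134) = 2, gcd(126, 134) = 2, gcd(128, 134) = 2, gcd(130, 134) = 2, gcd(132, 134) = 2.
All other a ∈ {1, ..., 133} have gcd(a, 134) = 1 and are units. So the nonzero zero-divisors are exactly the 67 values of a appearing in this scan.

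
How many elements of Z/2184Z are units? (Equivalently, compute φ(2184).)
An element a ∈ Z/2184Z is a unit iff gcd(a, 2184) = 1, so the number of units is φ(2184). φ is multiplicative, with φ(p^e) = p^e − p^(e−1). Factorise 2184 = 2^3 · 3 · 7 · 13. Then
  φ(2184) = (2^3 − 2^2) · (3 − 1) · (7 − 1) · (13 − 1) = 4 · 2 · 6 · 12 = 576.

Final answer: Z/2184Z has φ(2184) = 576 units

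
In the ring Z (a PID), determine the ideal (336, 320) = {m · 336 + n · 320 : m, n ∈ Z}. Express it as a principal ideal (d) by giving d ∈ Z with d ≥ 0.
(336, 320) = (16); d = 16

In the PID Z, (a, b) is generated by gcd(a, b). Compute gcd(336, 320) with the extended Euclidean algorithm, tracking rows (r, s, t) with s·336 + t·320 = r:
  row A: (336, 1, 0)   [1·336 + 0·320 = 336]
  row B: (320, 0, 1)   [0·336 + 1·320 = 320]
  336 = 1·320 + 16   → row C = row A − 1·row B = (16, 1, −1)   [check: 1·336 − 1·320 = 16]
  320 = 20·16 + 0   → remainder 0, stop. gcd = 16 (last nonzero row C).
So gcd(336, 320) = 16, with Bézout identity 1·336 − 1·320 = 16. Containment (⊇): the Bézout identity exhibits 16 as an element of (336, 320), giving (16) ⊆ (336, 320). Containment (⊆): since 16 | 336 and 16 | 320 (336 = 16·21, 320 = 16·20), every Z-linear combination of 336 and 320 is divisible by 16, so (336, 320) ⊆ (16). Therefore (336, 320) = (16), d = 16.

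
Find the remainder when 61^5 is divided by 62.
Use repeated squaring. Binary(5) = 101. Walk through the bits of the exponent 5 left-to-right: at each bit after the leading one, square the running value, then multiply by 61 if the bit is 1 (always reducing mod 62):
  bit 1 = 1 (leading): start with 61.
  bit 2 = 0: square 61^2 = 3721 ≡ 1 (mod 62).
  bit 3 = 1: square 1^2 = 1; bit is 1, so multiply 1·61 = 61 (mod 62).
Final value: 61^5 ≡ 61 (mod 62).

Final answer: 61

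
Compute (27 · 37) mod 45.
Both factors are already reduced mod 45. 27 · 37 = 999. Dividing by 45: 999 = 22·45 + 9. So (27 · 37) mod 45 = 9.

Final answer: 9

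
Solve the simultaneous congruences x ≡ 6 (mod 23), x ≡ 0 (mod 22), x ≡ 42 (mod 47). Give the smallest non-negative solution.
x ≡ 22132 (mod 23782); the representative in [0, 23782) is 22132

The moduli 23, 22, 47 are pairwise coprime, so by the CRT there is a unique solution mod 23·22·47 = 23782.
Solve by successive substitution. Start with x ≡ 6 (mod 23).
  Combine with x ≡ 0 (mod 22): write x = 6 + 23·t and require 6 + 23·t ≡ 0 (mod 22), i.e. 23·t ≡ 0 − 6 ≡ 16 (mod 22). Since 23^(−1) ≡ 1 (mod 22) (23 ≡ 1 (mod 22)), t ≡ 1·16 ≡ 16 (mod 22). So x ≡ 6 + 23·16 = 374 (mod 506).
  Combine with x ≡ 42 (mod 47): write x = 374 + 506·t and require 374 + 506·t ≡ 42 (mod 47), i.e. 506·t ≡ 42 − 374 ≡ 44 (mod 47). Since 506^(−1) ≡ 17 (mod 47) (506 ≡ 36 (mod 47)), t ≡ 17·44 ≡ 43 (mod 47). So x ≡ 374 + 506·43 = 22132 (mod 23782).
Unique solution in [0, 23782): x = 22132.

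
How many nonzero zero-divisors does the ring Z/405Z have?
Z/405Z has 188 nonzero zero-divisors

In Z/405Z each nonzero element is either a unit (gcd with 405 is 1) or a zero-divisor (gcd > 1). The number of units is φ(405): factorise 405 = 3^4 · 5, so φ(405) = (3^4 − 3^3) · (5 − 1) = 54 · 4 = 216. The nonzero elements number 405 − 1 = 404. Hence the nonzero zero-divisors number 404 − 216 = 188.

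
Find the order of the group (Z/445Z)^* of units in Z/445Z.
(Z/445Z)^* consists of the classes a with gcd(a, 445) = 1, so its order is φ(445). φ is multiplicative, with φ(p^e) = p^e − p^(e−1). Factorise 445 = 5 · 89. Then
  φ(445) = (5 − 1) · (89 − 1) = 4 · 88 = 352.
Thus |(Z/445Z)^*| = 352.

Final answer: |(Z/445Z)^*| = 352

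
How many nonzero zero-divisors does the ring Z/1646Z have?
Z/1646Z has 823 nonzero zero-divisors

In Z/1646Z each nonzero element is either a unit (gcd with 1646 is 1) or a zero-divisor (gcd > 1). The number of units is φ(1646): factorise 1646 = 2 · 823, so φ(1646) = (2 − 1) · (823 − 1) = 1 · 822 = 822. The nonzero elements number 1646 − 1 = 1645. Hence the nonzero zero-divisors number 1645 − 822 = 823.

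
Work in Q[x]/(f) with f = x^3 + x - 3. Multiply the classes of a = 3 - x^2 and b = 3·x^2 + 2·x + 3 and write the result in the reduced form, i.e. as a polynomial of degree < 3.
a · b ≡ 9·x^2 - x + 3 (mod f(x))

First multiply in Q[x] without reducing: a · b = -3·x^4 - 2·x^3 + 6·x^2 + 6·x + 9. Now divide by f(x) = x^3 + x - 3, eliminating the leading term at each step:
  leading term -3·x^4: subtract (-3·x)·f(x) = -3·x^4 - 3·x^2 + 9·x, leaving -2·x^3 + 9·x^2 - 3·x + 9
  leading term -2·x^3: subtract (-2)·f(x) = -2·x^3 - 2·x + 6, leaving 9·x^2 - x + 3
The degree is now < 3, so this is the remainder. Hence a · b ≡ 9·x^2 - x + 3 in Q[x]/(f).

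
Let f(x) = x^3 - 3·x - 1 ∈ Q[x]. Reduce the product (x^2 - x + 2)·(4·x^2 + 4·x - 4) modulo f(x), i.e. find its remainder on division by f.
a · b ≡ 12·x^2 + 16·x - 8 (mod f(x))

First multiply in Q[x] without reducing: a · b = 4·x^4 + 12·x - 8. Now divide by f(x) = x^3 - 3·x - 1, eliminating the leading term at each step:
  leading term 4·x^4: subtract (4·x)·f(x) = 4·x^4 - 12·x^2 - 4·x, leaving 12·x^2 + 16·x - 8
The degree is now < 3, so this is the remainder. Hence a · b ≡ 12·x^2 + 16·x - 8 in Q[x]/(f).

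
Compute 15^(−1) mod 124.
Apply the extended Euclidean algorithm to (124, 15), tracking rows (r, s, t) with s·124 + t·15 = r. Each division r_prev = q·r_cur + r_new produces the new row as (previous row) − q·(current row):
  row A: (124, 1, 0)   [1·124 + 0·15 = 124]
  row B: (15, 0, 1)   [0·124 + 1·15 = 15]
  124 = 8·15 + 4   → row C = row A − 8·row B = (4, 1, −8)   [check: 1·124 − 8·15 = 4]
  15 = 3·4 + 3   → row D = row B − 3·row C = (3, −3, 25)   [check: −3·124 + 25·15 = 3]
  4 = 1·3 + 1   → row E = row C − 1·row D = (1, 4, −33)   [check: 4·124 − 33·15 = 1]
  3 = 3·1 + 0   → remainder 0, stop. gcd = 1 (last nonzero row E).
The gcd is 1, so 15 is invertible mod 124. The last nonzero row gives 4·124 − 33·15 = 1, so t = −33. So 15^(−1) ≡ −33 ≡ 91 (mod 124). Verify: 15 · 91 = 1365 ≡ 1 (mod 124). ✓

Final answer: 15^(−1) ≡ 91 (mod 124)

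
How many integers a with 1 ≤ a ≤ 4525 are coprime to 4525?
The number of a ∈ {1, ..., 4525} with gcd(a, 4525) = 1 is by definition Euler's totient φ(4525). φ is multiplicative, with φ(p^e) = p^e − p^(e−1). Factorise 4525 = 5^2 · 181. Then
  φ(4525) = (5^2 − 5^1) · (181 − 1) = 20 · 180 = 3600.
So there are 3600 such integers.

Final answer: 3600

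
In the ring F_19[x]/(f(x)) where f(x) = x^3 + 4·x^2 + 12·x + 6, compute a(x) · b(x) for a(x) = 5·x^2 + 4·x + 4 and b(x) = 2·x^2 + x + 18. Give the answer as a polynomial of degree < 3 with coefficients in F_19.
a · b ≡ 14·x^2 + 17·x + 6 (mod f(x))

Multiply as integer polynomials: a · b = 10·x^4 + 13·x^3 + 102·x^2 + 76·x + 72. Reducing coefficients mod 19: a · b ≡ 10·x^4 + 13·x^3 + 7·x^2 + 15. Now divide by f(x) = x^3 + 4·x^2 + 12·x + 6 in F_19[x], eliminating the leading term at each step:
  leading term 10·x^4: subtract (10·x)·f(x) = 10·x^4 + 2·x^3 + 6·x^2 + 3·x, leaving 11·x^3 + x^2 + 16·x + 15 (coefficients mod 19)
  leading term 11·x^3: subtract (11)·f(x) = 11·x^3 + 6·x^2 + 18·x + 9, leaving 14·x^2 + 17·x + 6 (coefficients mod 19)
The degree is now < 3, so this is the remainder. Hence a · b ≡ 14·x^2 + 17·x + 6 in F_19[x]/(f).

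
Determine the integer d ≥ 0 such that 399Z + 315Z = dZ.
(399, 315) = (21); d = 21

In the PID Z, (a, b) is generated by gcd(a, b). Compute gcd(399, 315) with the extended Euclidean algorithm, tracking rows (r, s, t) with s·399 + t·315 = r:
  row A: (399, 1, 0)   [1·399 + 0·315 = 399]
  row B: (315, 0, 1)   [0·399 + 1·315 = 315]
  399 = 1·315 + 84   → row C = row A − 1·row B = (84, 1, −1)   [check: 1·399 − 1·315 = 84]
  315 = 3·84 + 63   → row D = row B − 3·row C = (63, −3, 4)   [check: −3·399 + 4·315 = 63]
  84 = 1·63 + 21   → row E = row C − 1·row D = (21, 4, −5)   [check: 4·399 − 5·315 = 21]
  63 = 3·21 + 0   → remainder 0, stop. gcd = 21 (last nonzero row E).
So gcd(399, 315) = 21, with Bézout identity 4·399 − 5·315 = 21. Containment (⊇): the Bézout identity exhibits 21 as an element of (399, 315), giving (21) ⊆ (399, 315). Containment (⊆): since 21 | 399 and 21 | 315 (399 = 21·19, 315 = 21·15), every Z-linear combination of 399 and 315 is divisible by 21, so (399, 315) ⊆ (21). Therefore (399, 315) = (21), d = 21.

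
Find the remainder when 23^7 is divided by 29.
Use repeated squaring. Binary(7) = 111. Walk through the bits of the exponent 7 left-to-right: at each bit after the leading one, square the running value, then multiply by 23 if the bit is 1 (always reducing mod 29):
  bit 1 = 1 (leading): start with 23.
  bit 2 = 1: square 23^2 = 529 ≡ 7; bit is 1, so multiply 7·23 = 161 ≡ 16 (mod 29).
  bit 3 = 1: square 16^2 = 256 ≡ 24; bit is 1, so multiply 24·23 = 552 ≡ 1 (mod 29).
Final value: 23^7 ≡ 1 (mod 29).

Final answer: 1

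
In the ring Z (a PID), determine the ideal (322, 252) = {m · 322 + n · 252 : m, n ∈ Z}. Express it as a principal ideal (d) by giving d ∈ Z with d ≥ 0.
(322, 252) = (14); d = 14

In the PID Z, (a, b) is generated by gcd(a, b). Compute gcd(322, 252) with the extended Euclidean algorithm, tracking rows (r, s, t) with s·322 + t·252 = r:
  row A: (322, 1, 0)   [1·322 + 0·252 = 322]
  row B: (252, 0, 1)   [0·322 + 1·252 = 252]
  322 = 1·252 + 70   → row C = row A − 1·row B = (70, 1, −1)   [check: 1·322 − 1·252 = 70]
  252 = 3·70 + 42   → row D = row B − 3·row C = (42, −3, 4)   [check: −3·322 + 4·252 = 42]
  70 = 1·42 + 28   → row E = row C − 1·row D = (28, 4, −5)   [check: 4·322 − 5·252 = 28]
  42 = 1·28 + 14   → row F = row D − 1·row E = (14, −7, 9)   [check: −7·322 + 9·252 = 14]
  28 = 2·14 + 0   → remainder 0, stop. gcd = 14 (last nonzero row F).
So gcd(322, 252) = 14, with Bézout identity −7·322 + 9·252 = 14. Containment (⊇): the Bézout identity exhibits 14 as an element of (322, 252), giving (14) ⊆ (322, 252). Containment (⊆): since 14 | 322 and 14 | 252 (322 = 14·23, 252 = 14·18), every Z-linear combination of 322 and 252 is divisible by 14, so (322, 252) ⊆ (14). Therefore (322, 252) = (14), d = 14.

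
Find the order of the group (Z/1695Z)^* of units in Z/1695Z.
(Z/1695Z)^* consists of the classes a with gcd(a, 1695) = 1, so its order is φ(1695). φ is multiplicative, with φ(p^e) = p^e − p^(e−1). Factorise 1695 = 3 · 5 · 113. Then
  φ(1695) = (3 − 1) · (5 − 1) · (113 − 1) = 2 · 4 · 112 = 896.
Thus |(Z/1695Z)^*| = 896.

Final answer: |(Z/1695Z)^*| = 896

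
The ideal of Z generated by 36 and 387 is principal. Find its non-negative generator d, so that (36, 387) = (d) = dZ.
(36, 387) = (9); d = 9

In the PID Z, (a, b) is generated by gcd(a, b). Compute gcd(387, 36) with the extended Euclidean algorithm, tracking rows (r, s, t) with s·387 + t·36 = r:
  row A: (387, 1, 0)   [1·387 + 0·36 = 387]
  row B: (36, 0, 1)   [0·387 + 1·36 = 36]
  387 = 10·36 + 27   → row C = row A − 10·row B = (27, 1, −10)   [check: 1·387 − 10·36 = 27]
  36 = 1·27 + 9   → row D = row B − 1·row C = (9, −1, 11)   [check: −1·387 + 11·36 = 9]
  27 = 3·9 + 0   → remainder 0, stop. gcd = 9 (last nonzero row D).
So gcd(36, 387) = 9, with Bézout identity −1·387 + 11·36 = 9. Containment (⊇): the Bézout identity exhibits 9 as an element of (36, 387), giving (9) ⊆ (36, 387). Containment (⊆): since 9 | 36 and 9 | 387 (36 = 9·4, 387 = 9·43), every Z-linear combination of 36 and 387 is divisible by 9, so (36, 387) ⊆ (9). Therefore (36, 387) = (9), d = 9.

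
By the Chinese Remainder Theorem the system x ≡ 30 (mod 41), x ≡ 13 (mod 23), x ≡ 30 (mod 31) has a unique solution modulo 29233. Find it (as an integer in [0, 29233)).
The moduli 41, 23, 31 are pairwise coprime, so by the CRT there is a unique solution mod 41·23·31 = 29233.
Solve by successive substitution. Start with x ≡ 30 (mod 41).
  Combine with x ≡ 13 (mod 23): write x = 30 + 41·t and require 30 + 41·t ≡ 13 (mod 23), i.e. 41·t ≡ 13 − 30 ≡ 6 (mod 23). Since 41^(−1) ≡ 9 (mod 23) (41 ≡ 18 (mod 23)), t ≡ 9·6 ≡ 8 (mod 23). So x ≡ 30 + 41·8 = 358 (mod 943).
  Combine with x ≡ 30 (mod 31): write x = 358 + 943·t and require 358 + 943·t ≡ 30 (mod 31), i.e. 943·t ≡ 30 − 358 ≡ 13 (mod 31). Since 943^(−1) ≡ 12 (mod 31) (943 ≡ 13 (mod 31)), t ≡ 12·13 ≡ 1 (mod 31). So x ≡ 358 + 943·1 = 1301 (mod 29233).
Unique solution in [0, 29233): x = 1301.

Final answer: x ≡ 1301 (mod 29233); the representative in [0, 29233) is 1301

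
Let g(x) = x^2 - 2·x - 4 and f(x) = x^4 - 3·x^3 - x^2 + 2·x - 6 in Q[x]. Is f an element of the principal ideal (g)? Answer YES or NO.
In Q[x] the ideal (g) consists of all multiples of g, so f ∈ (g) iff g | f, i.e. iff the remainder of f on division by g is 0. Divide f by g (g is monic, so eliminate the leading term of the running remainder at each step):
  leading term x^4: subtract (x^2)·g(x) = x^4 - 2·x^3 - 4·x^2, leaving -x^3 + 3·x^2 + 2·x - 6
  leading term -x^3: subtract (-x)·g(x) = -x^3 + 2·x^2 + 4·x, leaving x^2 - 2·x - 6
  leading term x^2: subtract (1)·g(x) = x^2 - 2·x - 4, leaving -2
The remainder r(x) = -2 ≠ 0 (and deg r < deg g), so g ∤ f, i.e. f ∉ (g).

Final answer: NO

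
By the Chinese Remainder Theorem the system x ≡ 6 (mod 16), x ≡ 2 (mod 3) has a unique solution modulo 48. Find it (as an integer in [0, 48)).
x ≡ 38 (mod 48); the representative in [0, 48) is 38

The moduli 16, 3 are pairwise coprime, so by the CRT there is a unique solution mod 16·3 = 48.
Solve by successive substitution. Start with x ≡ 6 (mod 16).
  Combine with x ≡ 2 (mod 3): write x = 6 + 16·t and require 6 + 16·t ≡ 2 (mod 3), i.e. 16·t ≡ 2 − 6 ≡ 2 (mod 3). Since 16^(−1) ≡ 1 (mod 3) (16 ≡ 1 (mod 3)), t ≡ 1·2 ≡ 2 (mod 3). So x ≡ 6 + 16·2 = 38 (mod 48).
Unique solution in [0, 48): x = 38.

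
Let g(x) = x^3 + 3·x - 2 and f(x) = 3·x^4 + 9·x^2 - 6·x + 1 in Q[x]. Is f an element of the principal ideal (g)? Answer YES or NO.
In Q[x] the ideal (g) consists of all multiples of g, so f ∈ (g) iff g | f, i.e. iff the remainder of f on division by g is 0. Divide f by g (g is monic, so eliminate the leading term of the running remainder at each step):
  leading term 3·x^4: subtract (3·x)·g(x) = 3·x^4 + 9·x^2 - 6·x, leaving 1
The remainder r(x) = 1 ≠ 0 (and deg r < deg g), so g ∤ f, i.e. f ∉ (g).

Final answer: NO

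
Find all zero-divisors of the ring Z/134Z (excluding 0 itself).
An element a ∈ Z/134Z (with a ≠ 0) is a zero-divisor iff gcd(a, 134) > 1 (because a is a unit precisely when gcd(a, n) = 1, and in Z/nZ every nonzero, non-unit element is a zero-divisor). Scan a = 1, ..., 133 and keep those with gcd(a, 134) > 1:
  gcd(2, 134) = 2, gcd(4, 134) = 2, gcd(6, 134) = 2, gcd(8, 134) = 2, gcd(10, 134) = 2, gcd(12, 134) = 2, gcd(14, 134) = 2, gcd(16, 134) = 2, gcd(18, 134) = 2, gcd(20, 134) = 2, gcd(22, 134) = 2, gcd(24, 134) = 2, gcd(26, 134) = 2, gcd(28, 134) = 2, gcd(30, 134) = 2, gcd(32, 134) = 2, gcd(34, 134) = 2, gcd(36, 134) = 2, gcd(38, 134) = 2, gcd(40, 134) = 2, gcd(42, 134) = 2, gcd(44, 134) = 2, gcd(46, 134) = 2, gcd(48, 134) = 2, gcd(50, 134) = 2, gcd(52, 134) = 2, gcd(54, 134) = 2, gcd(56, 134) = 2, gcd(58, 134) = 2, gcd(60, 134) = 2, gcd(62, 134) = 2, gcd(64, 134) = 2, gcd(66, 134) = 2, gcd(67, 134) = 67, gcd(68, 134) = 2, gcd(70, 134) = 2, gcd(72, 134) = 2, gcd(74, 134) = 2, gcd(76, 134) = 2, gcd(78, 134) = 2, gcd(80, 134) = 2, gcd(82, 134) = 2, gcd(84, 134) = 2, gcd(86, 134) = 2, gcd(88, 134) = 2, gcd(90, 134) = 2, gcd(92, 134) = 2, gcd(94, 134) = 2, gcd(96, 134) = 2, gcd(98, 134) = 2, gcd(100, 134) = 2, gcd(102, 134) = 2, gcd(104, 134) = 2, gcd(106, 134) = 2, gcd(108, 134) = 2, gcd(110, 134) = 2, gcd(112, 134) = 2, gcd(114, 134) = 2, gcd(116, 134) = 2, gcd(118, 134) = 2, gcd(120, 134) = 2, gcd(122, 134) = 2, gcd(124, 134) = 2, gcd(126, 134) = 2, gcd(128, 134) = 2, gcd(130, 134) = 2, gcd(132, 134) = 2.
All other a ∈ {1, ..., 133} have gcd(a, 134) = 1 and are units. So the nonzero zero-divisors are exactly the 67 values of a appearing in this scan.

Final answer: nonzero zero-divisors of Z/134Z = {2, 4, 6, 8, 10, 12, 14, 16, 18, 20, 22, 24, 26, 28, 30, 32, 34, 36, 38, 40, 42, 44, 46, 48, 50, 52, 54, 56, 58, 60, 62, 64, 66, 67, 68, 70, 72, 74, 76, 78, 80, 82, 84, 86, 88, 90, 92, 94, 96, 98, 100, 102, 104, 106, 108, 110, 112, 114, 116, 118, 120, 122, 124, 126, 128, 130, 132}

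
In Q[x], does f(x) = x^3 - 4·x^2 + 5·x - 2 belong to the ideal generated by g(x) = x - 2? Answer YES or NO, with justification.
In Q[x] the ideal (g) consists of all multiples of g, so f ∈ (g) iff g | f, i.e. iff the remainder of f on division by g is 0. Divide f by g (g is monic, so eliminate the leading term of the running remainder at each step):
  leading term x^3: subtract (x^2)·g(x) = x^3 - 2·x^2, leaving -2·x^2 + 5·x - 2
  leading term -2·x^2: subtract (-2·x)·g(x) = -2·x^2 + 4·x, leaving x - 2
  leading term x: subtract (1)·g(x) = x - 2, leaving 0
The remainder is 0, so f(x) = g(x) · h(x) with h(x) = x^2 - 2·x + 1. Hence g | f, i.e. f ∈ (g).

Final answer: YES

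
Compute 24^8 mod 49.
9

Use repeated squaring. Binary(8) = 1000. Walk through the bits of the exponent 8 left-to-right: at each bit after the leading one, square the running value, then multiply by 24 if the bit is 1 (always reducing mod 49):
  bit 1 = 1 (leading): start with 24.
  bit 2 = 0: square 24^2 = 576 ≡ 37 (mod 49).
  bit 3 = 0: square 37^2 = 1369 ≡ 46 (mod 49).
  bit 4 = 0: square 46^2 = 2116 ≡ 9 (mod 49).
Final value: 24^8 ≡ 9 (mod 49).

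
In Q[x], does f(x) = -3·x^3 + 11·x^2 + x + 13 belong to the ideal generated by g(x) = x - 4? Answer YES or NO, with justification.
NO

In Q[x] the ideal (g) consists of all multiples of g, so f ∈ (g) iff g | f, i.e. iff the remainder of f on division by g is 0. Divide f by g (g is monic, so eliminate the leading term of the running remainder at each step):
  leading term -3·x^3: subtract (-3·x^2)·g(x) = -3·x^3 + 12·x^2, leaving -x^2 + x + 13
  leading term -x^2: subtract (-x)·g(x) = -x^2 + 4·x, leaving 13 - 3·x
  leading term -3·x: subtract (-3)·g(x) = 12 - 3·x, leaving 1
The remainder r(x) = 1 ≠ 0 (and deg r < deg g), so g ∤ f, i.e. f ∉ (g).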